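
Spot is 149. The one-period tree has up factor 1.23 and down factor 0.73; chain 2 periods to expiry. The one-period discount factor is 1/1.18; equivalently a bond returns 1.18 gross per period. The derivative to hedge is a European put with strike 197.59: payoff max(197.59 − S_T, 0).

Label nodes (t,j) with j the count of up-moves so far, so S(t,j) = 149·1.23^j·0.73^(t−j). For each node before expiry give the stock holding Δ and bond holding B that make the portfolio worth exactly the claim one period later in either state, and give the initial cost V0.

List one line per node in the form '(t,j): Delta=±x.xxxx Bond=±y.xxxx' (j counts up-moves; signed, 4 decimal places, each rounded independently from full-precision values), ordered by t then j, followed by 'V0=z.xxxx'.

Under the risk-neutral measure, an up-move has probability p* = (R−d)/(u−d) = 0.9000 and values discount at R = 1.18.
Terminal values V(2,·): V(2,0)=118.1879, V(2,1)=63.8029, V(2,2)=0.0000
(1,0): S=108.7700. Δ = (V_up−V_dn)/(S_up−S_dn) = (63.8029−118.1879)/(133.7871−79.4021) = -1.0000. V = [p*·63.8029 + (1−p*)·118.1879]/1.18 = 58.6792. B = V − Δ·S = 167.4492.
(1,1): S=183.2700. Δ = (V_up−V_dn)/(S_up−S_dn) = (0.0000−63.8029)/(225.4221−133.7871) = -0.6963. V = [p*·0.0000 + (1−p*)·63.8029]/1.18 = 5.4070. B = V − Δ·S = 133.0128.
(0,0): S=149.0000. Δ = (V_up−V_dn)/(S_up−S_dn) = (5.4070−58.6792)/(183.2700−108.7700) = -0.7151. V = [p*·5.4070 + (1−p*)·58.6792]/1.18 = 9.0968. B = V − Δ·S = 115.6411.
Root portfolio cost Δ·149+B reproduces V0=9.0968.

(0,0): Delta=-0.7151 Bond=115.6411
(1,0): Delta=-1.0000 Bond=167.4492
(1,1): Delta=-0.6963 Bond=133.0128
V0=9.0968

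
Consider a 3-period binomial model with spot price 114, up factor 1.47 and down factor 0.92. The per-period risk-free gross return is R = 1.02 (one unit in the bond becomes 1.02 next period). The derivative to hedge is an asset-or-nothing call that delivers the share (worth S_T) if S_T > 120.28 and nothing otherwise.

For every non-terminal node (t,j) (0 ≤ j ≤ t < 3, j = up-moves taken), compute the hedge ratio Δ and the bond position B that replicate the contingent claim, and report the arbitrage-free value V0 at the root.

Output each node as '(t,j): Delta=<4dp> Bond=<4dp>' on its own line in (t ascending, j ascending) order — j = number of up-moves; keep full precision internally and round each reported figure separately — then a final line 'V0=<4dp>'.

No-arbitrage ⇒ martingale measure with p* = (R−d)/(u−d) = 0.1818.
Terminal values V(3,·): V(3,0)=0.0000, V(3,1)=141.8397, V(3,2)=226.6352, V(3,3)=362.1236
(2,0): S=96.4896. Δ = (V_up−V_dn)/(S_up−S_dn) = (141.8397−0.0000)/(141.8397−88.7704) = 2.6727. V = [p*·141.8397 + (1−p*)·0.0000]/1.02 = 25.2834. B = V − Δ·S = -232.6070.
(2,1): S=154.1736. Δ = (V_up−V_dn)/(S_up−S_dn) = (226.6352−141.8397)/(226.6352−141.8397) = 1.0000. V = [p*·226.6352 + (1−p*)·141.8397]/1.02 = 154.1736. B = V − Δ·S = 0.0000.
(2,2): S=246.3426. Δ = (V_up−V_dn)/(S_up−S_dn) = (362.1236−226.6352)/(362.1236−226.6352) = 1.0000. V = [p*·362.1236 + (1−p*)·226.6352]/1.02 = 246.3426. B = V − Δ·S = 0.0000.
(1,0): S=104.8800. Δ = (V_up−V_dn)/(S_up−S_dn) = (154.1736−25.2834)/(154.1736−96.4896) = 2.2344. V = [p*·154.1736 + (1−p*)·25.2834]/1.02 = 47.7627. B = V − Δ·S = -186.5832.
(1,1): S=167.5800. Δ = (V_up−V_dn)/(S_up−S_dn) = (246.3426−154.1736)/(246.3426−154.1736) = 1.0000. V = [p*·246.3426 + (1−p*)·154.1736]/1.02 = 167.5800. B = V − Δ·S = 0.0000.
(0,0): S=114.0000. Δ = (V_up−V_dn)/(S_up−S_dn) = (167.5800−47.7627)/(167.5800−104.8800) = 1.9110. V = [p*·167.5800 + (1−p*)·47.7627]/1.02 = 68.1840. B = V − Δ·S = -149.6656.
Root portfolio cost Δ·114+B reproduces V0=68.1840.

(0,0): Delta=1.9110 Bond=-149.6656
(1,0): Delta=2.2344 Bond=-186.5832
(1,1): Delta=1.0000 Bond=0.0000
(2,0): Delta=2.6727 Bond=-232.6070
(2,1): Delta=1.0000 Bond=0.0000
(2,2): Delta=1.0000 Bond=0.0000
V0=68.1840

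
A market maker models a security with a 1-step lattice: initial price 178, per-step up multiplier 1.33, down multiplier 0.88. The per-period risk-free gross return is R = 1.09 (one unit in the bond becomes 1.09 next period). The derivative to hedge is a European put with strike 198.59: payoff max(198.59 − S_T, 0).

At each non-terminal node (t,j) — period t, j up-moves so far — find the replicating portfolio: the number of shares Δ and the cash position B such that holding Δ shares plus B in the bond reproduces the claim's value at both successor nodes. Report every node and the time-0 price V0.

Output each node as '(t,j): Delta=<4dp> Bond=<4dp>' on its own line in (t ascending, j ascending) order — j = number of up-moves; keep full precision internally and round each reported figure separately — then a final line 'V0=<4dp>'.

The replicating-portfolio and risk-neutral prices coincide; use p* = (1.09−0.88)/(1.33−0.88) = 0.4667 for the latter.
Terminal values V(1,·): V(1,0)=41.9500, V(1,1)=0.0000
(0,0): S=178.0000. Δ = (V_up−V_dn)/(S_up−S_dn) = (0.0000−41.9500)/(236.7400−156.6400) = -0.5237. V = [p*·0.0000 + (1−p*)·41.9500]/1.09 = 20.5260. B = V − Δ·S = 113.7482.
The time-0 hedge costs 20.5260, which is the no-arbitrage price.

(0,0): Delta=-0.5237 Bond=113.7482
V0=20.5260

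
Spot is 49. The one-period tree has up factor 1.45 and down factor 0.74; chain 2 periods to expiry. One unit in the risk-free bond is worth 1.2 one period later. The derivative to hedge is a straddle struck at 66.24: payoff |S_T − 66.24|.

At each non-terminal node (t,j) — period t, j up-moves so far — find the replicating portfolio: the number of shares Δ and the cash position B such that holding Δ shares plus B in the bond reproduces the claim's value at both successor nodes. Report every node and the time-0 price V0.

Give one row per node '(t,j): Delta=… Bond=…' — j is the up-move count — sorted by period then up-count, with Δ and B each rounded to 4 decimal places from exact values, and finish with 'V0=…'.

Since d<R<u, set p* = (R−d)/(u−d) = 0.6479; price each node as the discounted p*-expectation of its children.
Terminal payoffs: V(2,0)=39.4076, V(2,1)=13.6630, V(2,2)=36.7825
(1,0): S=36.2600. Δ = (V_up−V_dn)/(S_up−S_dn) = (13.6630−39.4076)/(52.5770−26.8324) = -1.0000. V = [p*·13.6630 + (1−p*)·39.4076]/1.2 = 18.9400. B = V − Δ·S = 55.2000.
(1,1): S=71.0500. Δ = (V_up−V_dn)/(S_up−S_dn) = (36.7825−13.6630)/(103.0225−52.5770) = 0.4583. V = [p*·36.7825 + (1−p*)·13.6630]/1.2 = 23.8682. B = V − Δ·S = -8.6945.
(0,0): S=49.0000. Δ = (V_up−V_dn)/(S_up−S_dn) = (23.8682−18.9400)/(71.0500−36.2600) = 0.1417. V = [p*·23.8682 + (1−p*)·18.9400]/1.2 = 18.4441. B = V − Δ·S = 11.5030.
Check: Δ(0,0)·S0 + B(0,0) = 18.4441 = V0.

(0,0): Delta=0.1417 Bond=11.5030
(1,0): Delta=-1.0000 Bond=55.2000
(1,1): Delta=0.4583 Bond=-8.6945
V0=18.4441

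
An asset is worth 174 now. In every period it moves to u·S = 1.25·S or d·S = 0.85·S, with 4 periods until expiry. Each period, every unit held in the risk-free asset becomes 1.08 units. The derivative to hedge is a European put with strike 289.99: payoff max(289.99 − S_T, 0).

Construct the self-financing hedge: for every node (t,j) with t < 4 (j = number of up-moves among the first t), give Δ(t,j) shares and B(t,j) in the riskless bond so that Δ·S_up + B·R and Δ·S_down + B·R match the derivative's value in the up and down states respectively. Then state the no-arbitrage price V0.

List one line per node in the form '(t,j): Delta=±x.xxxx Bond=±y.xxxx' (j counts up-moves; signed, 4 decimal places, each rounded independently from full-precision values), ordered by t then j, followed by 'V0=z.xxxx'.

Under the risk-neutral measure, an up-move has probability p* = (R−d)/(u−d) = 0.5750 and values discount at R = 1.08.
Terminal payoffs: V(4,0)=199.1609, V(4,1)=156.4178, V(4,2)=93.5603, V(4,3)=1.1228, V(4,4)=0.0000
  t=3,j=0: stock 106.8577 → up 133.5722 (V=156.4178), down 90.8291 (V=199.1609). Price 161.6515; hedge Δ=-1.0000, bond B=268.5093.
  t=3,j=1: stock 157.1437 → up 196.4297 (V=93.5603), down 133.5722 (V=156.4178). Price 111.3655; hedge Δ=-1.0000, bond B=268.5093.
  t=3,j=2: stock 231.0938 → up 288.8672 (V=1.1228), down 196.4297 (V=93.5603). Price 37.4155; hedge Δ=-1.0000, bond B=268.5093.
  t=3,j=3: stock 339.8438 → up 424.8047 (V=0.0000), down 288.8672 (V=1.1228). Price 0.4418; hedge Δ=-0.0083, bond B=3.2489.
  t=2,j=0: stock 125.7150 → up 157.1437 (V=111.3655), down 106.8577 (V=161.6515). Price 122.9047; hedge Δ=-1.0000, bond B=248.6197.
  t=2,j=1: stock 184.8750 → up 231.0938 (V=37.4155), down 157.1437 (V=111.3655). Price 63.7447; hedge Δ=-1.0000, bond B=248.6197.
  t=2,j=2: stock 271.8750 → up 339.8438 (V=0.4418), down 231.0938 (V=37.4155). Price 14.9589; hedge Δ=-0.3400, bond B=107.3931.
  t=1,j=0: stock 147.9000 → up 184.8750 (V=63.7447), down 125.7150 (V=122.9047). Price 82.3034; hedge Δ=-1.0000, bond B=230.2034.
  t=1,j=1: stock 217.5000 → up 271.8750 (V=14.9589), down 184.8750 (V=63.7447). Price 33.0490; hedge Δ=-0.5608, bond B=155.0133.
  t=0,j=0: stock 174.0000 → up 217.5000 (V=33.0490), down 147.9000 (V=82.3034). Price 49.9834; hedge Δ=-0.7077, bond B=173.1195.
Each (Δ,B) replicates both successor values, so the strategy is self-financing and V0 is arbitrage-free.

(0,0): Delta=-0.7077 Bond=173.1195
(1,0): Delta=-1.0000 Bond=230.2034
(1,1): Delta=-0.5608 Bond=155.0133
(2,0): Delta=-1.0000 Bond=248.6197
(2,1): Delta=-1.0000 Bond=248.6197
(2,2): Delta=-0.3400 Bond=107.3931
(3,0): Delta=-1.0000 Bond=268.5093
(3,1): Delta=-1.0000 Bond=268.5093
(3,2): Delta=-1.0000 Bond=268.5093
(3,3): Delta=-0.0083 Bond=3.2489
V0=49.9834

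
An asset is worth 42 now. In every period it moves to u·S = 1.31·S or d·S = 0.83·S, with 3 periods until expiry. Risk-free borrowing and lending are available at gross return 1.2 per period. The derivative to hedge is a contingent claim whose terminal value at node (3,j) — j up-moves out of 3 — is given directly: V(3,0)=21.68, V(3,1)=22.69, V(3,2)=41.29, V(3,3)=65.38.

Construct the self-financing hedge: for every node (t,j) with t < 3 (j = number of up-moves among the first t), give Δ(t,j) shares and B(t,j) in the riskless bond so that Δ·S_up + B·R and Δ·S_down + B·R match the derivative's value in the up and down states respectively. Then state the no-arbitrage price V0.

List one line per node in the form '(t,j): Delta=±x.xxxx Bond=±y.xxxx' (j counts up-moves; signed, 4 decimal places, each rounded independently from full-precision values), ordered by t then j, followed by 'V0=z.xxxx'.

No-arbitrage ⇒ martingale measure with p* = (R−d)/(u−d) = 0.7708.
Terminal values V(3,·): V(3,0)=21.6800, V(3,1)=22.6900, V(3,2)=41.2900, V(3,3)=65.3800
Node (2,0) S=28.9338: V=(p*·22.6900+(1−p*)·21.6800)/1.2=18.7155; Δ=(22.6900−21.6800)/(37.9033−24.0151)=0.0727; B=V−Δ·S=16.6113
Node (2,1) S=45.6666: V=(p*·41.2900+(1−p*)·22.6900)/1.2=30.8562; Δ=(41.2900−22.6900)/(59.8232−37.9033)=0.8485; B=V−Δ·S=-7.8937
Node (2,2) S=72.0762: V=(p*·65.3800+(1−p*)·41.2900)/1.2=49.8828; Δ=(65.3800−41.2900)/(94.4198−59.8232)=0.6963; B=V−Δ·S=-0.3047
Node (1,0) S=34.8600: V=(p*·30.8562+(1−p*)·18.7155)/1.2=23.3950; Δ=(30.8562−18.7155)/(45.6666−28.9338)=0.7256; B=V−Δ·S=-1.8983
Node (1,1) S=55.0200: V=(p*·49.8828+(1−p*)·30.8562)/1.2=37.9355; Δ=(49.8828−30.8562)/(72.0762−45.6666)=0.7204; B=V−Δ·S=-1.7032
Node (0,0) S=42.0000: V=(p*·37.9355+(1−p*)·23.3950)/1.2=28.8361; Δ=(37.9355−23.3950)/(55.0200−34.8600)=0.7213; B=V−Δ·S=-1.4566
The time-0 hedge costs 28.8361, which is the no-arbitrage price.

(0,0): Delta=0.7213 Bond=-1.4566
(1,0): Delta=0.7256 Bond=-1.8983
(1,1): Delta=0.7204 Bond=-1.7032
(2,0): Delta=0.0727 Bond=16.6113
(2,1): Delta=0.8485 Bond=-7.8937
(2,2): Delta=0.6963 Bond=-0.3047
V0=28.8361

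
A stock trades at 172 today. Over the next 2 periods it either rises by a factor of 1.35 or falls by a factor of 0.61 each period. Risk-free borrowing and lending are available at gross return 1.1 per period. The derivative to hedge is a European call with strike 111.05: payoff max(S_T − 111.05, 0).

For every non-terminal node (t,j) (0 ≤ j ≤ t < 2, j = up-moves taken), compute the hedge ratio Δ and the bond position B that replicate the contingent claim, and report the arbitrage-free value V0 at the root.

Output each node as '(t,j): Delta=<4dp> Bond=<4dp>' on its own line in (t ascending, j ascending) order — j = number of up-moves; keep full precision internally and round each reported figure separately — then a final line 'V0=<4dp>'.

(0,0): Delta=0.8865 Bond=-67.8121
(1,0): Delta=0.3940 Bond=-22.9252
(1,1): Delta=1.0000 Bond=-100.9545
V0=84.6611

Risk-neutral probability p* = (R−d)/(u−d) = (1.1−0.61)/(1.35−0.61) = 0.6622.
Terminal payoffs: V(2,0)=0.0000, V(2,1)=30.5920, V(2,2)=202.4200
(1,0): S=104.9200. Δ = (V_up−V_dn)/(S_up−S_dn) = (30.5920−0.0000)/(141.6420−64.0012) = 0.3940. V = [p*·30.5920 + (1−p*)·0.0000]/1.1 = 18.4153. B = V − Δ·S = -22.9252.
(1,1): S=232.2000. Δ = (V_up−V_dn)/(S_up−S_dn) = (202.4200−30.5920)/(313.4700−141.6420) = 1.0000. V = [p*·202.4200 + (1−p*)·30.5920]/1.1 = 131.2455. B = V − Δ·S = -100.9545.
(0,0): S=172.0000. Δ = (V_up−V_dn)/(S_up−S_dn) = (131.2455−18.4153)/(232.2000−104.9200) = 0.8865. V = [p*·131.2455 + (1−p*)·18.4153]/1.1 = 84.6611. B = V − Δ·S = -67.8121.
The time-0 hedge costs 84.6611, which is the no-arbitrage price.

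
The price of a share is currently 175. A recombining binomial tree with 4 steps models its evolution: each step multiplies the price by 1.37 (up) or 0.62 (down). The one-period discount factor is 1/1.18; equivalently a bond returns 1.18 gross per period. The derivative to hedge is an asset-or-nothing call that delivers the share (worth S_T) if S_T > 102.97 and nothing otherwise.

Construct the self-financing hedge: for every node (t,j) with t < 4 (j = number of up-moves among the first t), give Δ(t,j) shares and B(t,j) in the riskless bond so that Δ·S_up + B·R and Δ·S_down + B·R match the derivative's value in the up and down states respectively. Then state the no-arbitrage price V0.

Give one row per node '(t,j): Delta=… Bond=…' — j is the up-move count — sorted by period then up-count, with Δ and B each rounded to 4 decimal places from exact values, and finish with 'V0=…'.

(0,0): Delta=1.0357 Bond=-7.7392
(1,0): Delta=1.1731 Bond=-24.0323
(1,1): Delta=1.0146 Bond=-4.0769
(2,0): Delta=1.5835 Bond=-55.9701
(2,1): Delta=1.1100 Bond=-18.9898
(2,2): Delta=1.0000 Bond=0.0000
(3,0): Delta=0.0000 Bond=0.0000
(3,1): Delta=1.8267 Bond=-88.4527
(3,2): Delta=1.0000 Bond=0.0000
(3,3): Delta=1.0000 Bond=0.0000
V0=173.5140

Since d<R<u, set p* = (R−d)/(u−d) = 0.7467; price each node as the discounted p*-expectation of its children.
Payoff layer (t=4): V(4,0)=0.0000, V(4,1)=0.0000, V(4,2)=126.2591, V(4,3)=278.9918, V(4,4)=616.4819
Node (3,0) S=41.7074: V=(p*·0.0000+(1−p*)·0.0000)/1.18=0.0000; Δ=(0.0000−0.0000)/(57.1391−25.8586)=0.0000; B=V−Δ·S=0.0000
Node (3,1) S=92.1599: V=(p*·126.2591+(1−p*)·0.0000)/1.18=79.8927; Δ=(126.2591−0.0000)/(126.2591−57.1391)=1.8267; B=V−Δ·S=-88.4527
Node (3,2) S=203.6437: V=(p*·278.9918+(1−p*)·126.2591)/1.18=203.6437; Δ=(278.9918−126.2591)/(278.9918−126.2591)=1.0000; B=V−Δ·S=0.0000
Node (3,3) S=449.9868: V=(p*·616.4819+(1−p*)·278.9918)/1.18=449.9868; Δ=(616.4819−278.9918)/(616.4819−278.9918)=1.0000; B=V−Δ·S=0.0000
Node (2,0) S=67.2700: V=(p*·79.8927+(1−p*)·0.0000)/1.18=50.5536; Δ=(79.8927−0.0000)/(92.1599−41.7074)=1.5835; B=V−Δ·S=-55.9701
Node (2,1) S=148.6450: V=(p*·203.6437+(1−p*)·79.8927)/1.18=146.0114; Δ=(203.6437−79.8927)/(203.6437−92.1599)=1.1100; B=V−Δ·S=-18.9898
Node (2,2) S=328.4575: V=(p*·449.9868+(1−p*)·203.6437)/1.18=328.4575; Δ=(449.9868−203.6437)/(449.9868−203.6437)=1.0000; B=V−Δ·S=0.0000
Node (1,0) S=108.5000: V=(p*·146.0114+(1−p*)·50.5536)/1.18=103.2447; Δ=(146.0114−50.5536)/(148.6450−67.2700)=1.1731; B=V−Δ·S=-24.0323
Node (1,1) S=239.7500: V=(p*·328.4575+(1−p*)·146.0114)/1.18=239.1846; Δ=(328.4575−146.0114)/(328.4575−148.6450)=1.0146; B=V−Δ·S=-4.0769
Node (0,0) S=175.0000: V=(p*·239.1846+(1−p*)·103.2447)/1.18=173.5140; Δ=(239.1846−103.2447)/(239.7500−108.5000)=1.0357; B=V−Δ·S=-7.7392
Each (Δ,B) replicates both successor values, so the strategy is self-financing and V0 is arbitrage-free.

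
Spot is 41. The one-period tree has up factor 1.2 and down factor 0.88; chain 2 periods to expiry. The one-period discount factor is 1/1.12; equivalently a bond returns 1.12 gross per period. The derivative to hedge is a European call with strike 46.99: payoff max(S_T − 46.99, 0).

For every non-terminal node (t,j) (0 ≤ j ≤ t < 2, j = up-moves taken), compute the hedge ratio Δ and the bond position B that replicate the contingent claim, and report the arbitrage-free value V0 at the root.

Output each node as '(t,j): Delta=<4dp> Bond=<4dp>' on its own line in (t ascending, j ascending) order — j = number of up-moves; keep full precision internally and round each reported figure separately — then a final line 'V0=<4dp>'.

(0,0): Delta=0.6150 Bond=-19.8128
(1,0): Delta=0.0000 Bond=0.0000
(1,1): Delta=0.7654 Bond=-29.5871
V0=5.4035

Since d<R<u, set p* = (R−d)/(u−d) = 0.7500; price each node as the discounted p*-expectation of its children.
Payoff layer (t=2): V(2,0)=0.0000, V(2,1)=0.0000, V(2,2)=12.0500
Node (1,0) S=36.0800: V=(p*·0.0000+(1−p*)·0.0000)/1.12=0.0000; Δ=(0.0000−0.0000)/(43.2960−31.7504)=0.0000; B=V−Δ·S=0.0000
Node (1,1) S=49.2000: V=(p*·12.0500+(1−p*)·0.0000)/1.12=8.0692; Δ=(12.0500−0.0000)/(59.0400−43.2960)=0.7654; B=V−Δ·S=-29.5871
Node (0,0) S=41.0000: V=(p*·8.0692+(1−p*)·0.0000)/1.12=5.4035; Δ=(8.0692−0.0000)/(49.2000−36.0800)=0.6150; B=V−Δ·S=-19.8128
Self-financing check: at every node Δ·S+B equals the discounted successor values.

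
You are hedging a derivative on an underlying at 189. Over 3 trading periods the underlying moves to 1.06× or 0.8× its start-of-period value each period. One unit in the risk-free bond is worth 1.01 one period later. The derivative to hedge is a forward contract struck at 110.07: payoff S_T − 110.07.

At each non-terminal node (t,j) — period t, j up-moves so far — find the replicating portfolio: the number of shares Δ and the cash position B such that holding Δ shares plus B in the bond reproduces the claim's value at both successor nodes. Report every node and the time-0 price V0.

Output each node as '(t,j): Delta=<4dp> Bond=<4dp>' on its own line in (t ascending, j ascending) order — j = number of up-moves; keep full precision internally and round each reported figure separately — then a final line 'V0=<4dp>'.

The replicating-portfolio and risk-neutral prices coincide; use p* = (1.01−0.8)/(1.06−0.8) = 0.8077 for the latter.
Payoff layer (t=3): V(3,0)=-13.3020, V(3,1)=18.1476, V(3,2)=59.8183, V(3,3)=115.0320
  t=2,j=0: stock 120.9600 → up 128.2176 (V=18.1476), down 96.7680 (V=-13.3020). Price 11.9798; hedge Δ=1.0000, bond B=-108.9802.
  t=2,j=1: stock 160.2720 → up 169.8883 (V=59.8183), down 128.2176 (V=18.1476). Price 51.2918; hedge Δ=1.0000, bond B=-108.9802.
  t=2,j=2: stock 212.3604 → up 225.1020 (V=115.0320), down 169.8883 (V=59.8183). Price 103.3802; hedge Δ=1.0000, bond B=-108.9802.
  t=1,j=0: stock 151.2000 → up 160.2720 (V=51.2918), down 120.9600 (V=11.9798). Price 43.2988; hedge Δ=1.0000, bond B=-107.9012.
  t=1,j=1: stock 200.3400 → up 212.3604 (V=103.3802), down 160.2720 (V=51.2918). Price 92.4388; hedge Δ=1.0000, bond B=-107.9012.
  t=0,j=0: stock 189.0000 → up 200.3400 (V=92.4388), down 151.2000 (V=43.2988). Price 82.1671; hedge Δ=1.0000, bond B=-106.8329.
Check: Δ(0,0)·S0 + B(0,0) = 82.1671 = V0.

(0,0): Delta=1.0000 Bond=-106.8329
(1,0): Delta=1.0000 Bond=-107.9012
(1,1): Delta=1.0000 Bond=-107.9012
(2,0): Delta=1.0000 Bond=-108.9802
(2,1): Delta=1.0000 Bond=-108.9802
(2,2): Delta=1.0000 Bond=-108.9802
V0=82.1671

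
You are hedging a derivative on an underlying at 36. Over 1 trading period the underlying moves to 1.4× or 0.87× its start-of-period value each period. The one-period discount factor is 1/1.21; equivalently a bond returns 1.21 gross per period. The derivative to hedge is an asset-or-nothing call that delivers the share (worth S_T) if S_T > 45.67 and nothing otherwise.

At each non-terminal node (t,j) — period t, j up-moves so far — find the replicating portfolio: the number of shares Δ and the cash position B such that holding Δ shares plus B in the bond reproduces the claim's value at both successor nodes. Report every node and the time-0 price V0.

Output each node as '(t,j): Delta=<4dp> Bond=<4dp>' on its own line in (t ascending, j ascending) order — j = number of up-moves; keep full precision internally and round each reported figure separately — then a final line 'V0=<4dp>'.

(0,0): Delta=2.6415 Bond=-68.3736
V0=26.7207

Since d<R<u, set p* = (R−d)/(u−d) = 0.6415; price each node as the discounted p*-expectation of its children.
At expiry t=1: V(1,0)=0.0000, V(1,1)=50.4000
Node (0,0) S=36.0000: V=(p*·50.4000+(1−p*)·0.0000)/1.21=26.7207; Δ=(50.4000−0.0000)/(50.4000−31.3200)=2.6415; B=V−Δ·S=-68.3736
Each (Δ,B) replicates both successor values, so the strategy is self-financing and V0 is arbitrage-free.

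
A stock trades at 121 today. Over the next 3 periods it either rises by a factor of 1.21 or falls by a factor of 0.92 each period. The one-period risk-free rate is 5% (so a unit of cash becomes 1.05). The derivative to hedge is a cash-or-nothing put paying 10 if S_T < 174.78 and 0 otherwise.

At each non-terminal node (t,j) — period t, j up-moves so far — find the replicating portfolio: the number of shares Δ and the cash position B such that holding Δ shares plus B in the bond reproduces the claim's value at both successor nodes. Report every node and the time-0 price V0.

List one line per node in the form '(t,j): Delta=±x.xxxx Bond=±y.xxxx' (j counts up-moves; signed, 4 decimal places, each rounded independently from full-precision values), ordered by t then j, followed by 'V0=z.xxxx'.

Since d<R<u, set p* = (R−d)/(u−d) = 0.4483; price each node as the discounted p*-expectation of its children.
Terminal values V(3,·): V(3,0)=10.0000, V(3,1)=10.0000, V(3,2)=10.0000, V(3,3)=0.0000
(2,0): S=102.4144. Δ = (V_up−V_dn)/(S_up−S_dn) = (10.0000−10.0000)/(123.9214−94.2212) = 0.0000. V = [p*·10.0000 + (1−p*)·10.0000]/1.05 = 9.5238. B = V − Δ·S = 9.5238.
(2,1): S=134.6972. Δ = (V_up−V_dn)/(S_up−S_dn) = (10.0000−10.0000)/(162.9836−123.9214) = 0.0000. V = [p*·10.0000 + (1−p*)·10.0000]/1.05 = 9.5238. B = V − Δ·S = 9.5238.
(2,2): S=177.1561. Δ = (V_up−V_dn)/(S_up−S_dn) = (0.0000−10.0000)/(214.3589−162.9836) = -0.1946. V = [p*·0.0000 + (1−p*)·10.0000]/1.05 = 5.2545. B = V − Δ·S = 39.7373.
(1,0): S=111.3200. Δ = (V_up−V_dn)/(S_up−S_dn) = (9.5238−9.5238)/(134.6972−102.4144) = 0.0000. V = [p*·9.5238 + (1−p*)·9.5238]/1.05 = 9.0703. B = V − Δ·S = 9.0703.
(1,1): S=146.4100. Δ = (V_up−V_dn)/(S_up−S_dn) = (5.2545−9.5238)/(177.1561−134.6972) = -0.1006. V = [p*·5.2545 + (1−p*)·9.5238]/1.05 = 7.2476. B = V − Δ·S = 21.9693.
(0,0): S=121.0000. Δ = (V_up−V_dn)/(S_up−S_dn) = (7.2476−9.0703)/(146.4100−111.3200) = -0.0519. V = [p*·7.2476 + (1−p*)·9.0703]/1.05 = 7.8602. B = V − Δ·S = 14.1453.
The time-0 hedge costs 7.8602, which is the no-arbitrage price.

(0,0): Delta=-0.0519 Bond=14.1453
(1,0): Delta=0.0000 Bond=9.0703
(1,1): Delta=-0.1006 Bond=21.9693
(2,0): Delta=0.0000 Bond=9.5238
(2,1): Delta=0.0000 Bond=9.5238
(2,2): Delta=-0.1946 Bond=39.7373
V0=7.8602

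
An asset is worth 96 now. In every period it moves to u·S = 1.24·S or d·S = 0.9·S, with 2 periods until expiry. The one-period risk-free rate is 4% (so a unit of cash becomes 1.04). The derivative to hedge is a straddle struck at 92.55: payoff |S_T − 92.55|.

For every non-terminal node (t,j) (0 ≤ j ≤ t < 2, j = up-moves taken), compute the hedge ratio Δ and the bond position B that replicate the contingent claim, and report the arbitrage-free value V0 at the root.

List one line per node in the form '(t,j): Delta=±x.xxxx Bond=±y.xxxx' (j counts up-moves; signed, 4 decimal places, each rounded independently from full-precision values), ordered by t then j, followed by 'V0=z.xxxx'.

Risk-neutral probability p* = (R−d)/(u−d) = (1.04−0.9)/(1.24−0.9) = 0.4118.
Terminal values V(2,·): V(2,0)=14.7900, V(2,1)=14.5860, V(2,2)=55.0596
Node (1,0) S=86.4000: V=(p*·14.5860+(1−p*)·14.7900)/1.04=14.1404; Δ=(14.5860−14.7900)/(107.1360−77.7600)=-0.0069; B=V−Δ·S=14.7404
Node (1,1) S=119.0400: V=(p*·55.0596+(1−p*)·14.5860)/1.04=30.0496; Δ=(55.0596−14.5860)/(147.6096−107.1360)=1.0000; B=V−Δ·S=-88.9904
Node (0,0) S=96.0000: V=(p*·30.0496+(1−p*)·14.1404)/1.04=19.8954; Δ=(30.0496−14.1404)/(119.0400−86.4000)=0.4874; B=V−Δ·S=-26.8964
Check: Δ(0,0)·S0 + B(0,0) = 19.8954 = V0.

(0,0): Delta=0.4874 Bond=-26.8964
(1,0): Delta=-0.0069 Bond=14.7404
(1,1): Delta=1.0000 Bond=-88.9904
V0=19.8954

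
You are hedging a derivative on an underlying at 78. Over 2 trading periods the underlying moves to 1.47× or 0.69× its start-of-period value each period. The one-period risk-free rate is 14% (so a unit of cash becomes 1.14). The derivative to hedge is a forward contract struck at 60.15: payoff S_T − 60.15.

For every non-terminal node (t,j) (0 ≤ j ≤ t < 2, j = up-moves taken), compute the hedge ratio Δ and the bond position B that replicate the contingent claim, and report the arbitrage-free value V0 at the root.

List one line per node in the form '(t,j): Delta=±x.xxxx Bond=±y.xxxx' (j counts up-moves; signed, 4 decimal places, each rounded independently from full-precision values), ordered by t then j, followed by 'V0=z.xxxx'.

(0,0): Delta=1.0000 Bond=-46.2835
(1,0): Delta=1.0000 Bond=-52.7632
(1,1): Delta=1.0000 Bond=-52.7632
V0=31.7165

The replicating-portfolio and risk-neutral prices coincide; use p* = (1.14−0.69)/(1.47−0.69) = 0.5769 for the latter.
Payoff layer (t=2): V(2,0)=-23.0142, V(2,1)=18.9654, V(2,2)=108.4002
Node (1,0) S=53.8200: V=(p*·18.9654+(1−p*)·-23.0142)/1.14=1.0568; Δ=(18.9654−-23.0142)/(79.1154−37.1358)=1.0000; B=V−Δ·S=-52.7632
Node (1,1) S=114.6600: V=(p*·108.4002+(1−p*)·18.9654)/1.14=61.8968; Δ=(108.4002−18.9654)/(168.5502−79.1154)=1.0000; B=V−Δ·S=-52.7632
Node (0,0) S=78.0000: V=(p*·61.8968+(1−p*)·1.0568)/1.14=31.7165; Δ=(61.8968−1.0568)/(114.6600−53.8200)=1.0000; B=V−Δ·S=-46.2835
Check: Δ(0,0)·S0 + B(0,0) = 31.7165 = V0.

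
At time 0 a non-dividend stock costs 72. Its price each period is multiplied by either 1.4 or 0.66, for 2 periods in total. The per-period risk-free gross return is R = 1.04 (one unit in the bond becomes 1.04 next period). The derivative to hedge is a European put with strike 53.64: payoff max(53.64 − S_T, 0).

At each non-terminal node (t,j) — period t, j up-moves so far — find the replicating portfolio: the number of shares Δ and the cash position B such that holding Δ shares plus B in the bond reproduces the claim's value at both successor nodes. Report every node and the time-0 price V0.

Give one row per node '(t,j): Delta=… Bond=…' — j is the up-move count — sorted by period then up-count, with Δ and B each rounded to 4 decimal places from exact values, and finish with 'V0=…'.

(0,0): Delta=-0.1956 Bond=18.9563
(1,0): Delta=-0.6335 Bond=40.5243
(1,1): Delta=0.0000 Bond=0.0000
V0=4.8745

Under the risk-neutral measure, an up-move has probability p* = (R−d)/(u−d) = 0.5135 and values discount at R = 1.04.
At expiry t=2: V(2,0)=22.2768, V(2,1)=0.0000, V(2,2)=0.0000
Node (1,0) S=47.5200: V=(p*·0.0000+(1−p*)·22.2768)/1.04=10.4205; Δ=(0.0000−22.2768)/(66.5280−31.3632)=-0.6335; B=V−Δ·S=40.5243
Node (1,1) S=100.8000: V=(p*·0.0000+(1−p*)·0.0000)/1.04=0.0000; Δ=(0.0000−0.0000)/(141.1200−66.5280)=0.0000; B=V−Δ·S=0.0000
Node (0,0) S=72.0000: V=(p*·0.0000+(1−p*)·10.4205)/1.04=4.8745; Δ=(0.0000−10.4205)/(100.8000−47.5200)=-0.1956; B=V−Δ·S=18.9563
The time-0 hedge costs 4.8745, which is the no-arbitrage price.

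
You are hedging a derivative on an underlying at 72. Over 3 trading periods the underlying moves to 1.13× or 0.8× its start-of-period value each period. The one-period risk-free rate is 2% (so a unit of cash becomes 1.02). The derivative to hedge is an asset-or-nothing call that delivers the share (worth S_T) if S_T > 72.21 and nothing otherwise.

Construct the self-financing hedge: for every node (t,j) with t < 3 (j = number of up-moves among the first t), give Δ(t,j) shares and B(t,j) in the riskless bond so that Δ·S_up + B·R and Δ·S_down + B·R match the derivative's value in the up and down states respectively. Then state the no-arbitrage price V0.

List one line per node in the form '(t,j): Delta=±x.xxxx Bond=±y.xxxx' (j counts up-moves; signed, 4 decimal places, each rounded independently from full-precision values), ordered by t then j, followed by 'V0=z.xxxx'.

Risk-neutral probability p* = (R−d)/(u−d) = (1.02−0.8)/(1.13−0.8) = 0.6667.
Terminal values V(3,·): V(3,0)=0.0000, V(3,1)=0.0000, V(3,2)=73.5494, V(3,3)=103.8886
  t=2,j=0: stock 46.0800 → up 52.0704 (V=0.0000), down 36.8640 (V=0.0000). Price 0.0000; hedge Δ=0.0000, bond B=0.0000.
  t=2,j=1: stock 65.0880 → up 73.5494 (V=73.5494), down 52.0704 (V=0.0000). Price 48.0715; hedge Δ=3.4242, bond B=-174.8056.
  t=2,j=2: stock 91.9368 → up 103.8886 (V=103.8886), down 73.5494 (V=73.5494). Price 91.9368; hedge Δ=1.0000, bond B=0.0000.
  t=1,j=0: stock 57.6000 → up 65.0880 (V=48.0715), down 46.0800 (V=0.0000). Price 31.4193; hedge Δ=2.5290, bond B=-114.2520.
  t=1,j=1: stock 81.3600 → up 91.9368 (V=91.9368), down 65.0880 (V=48.0715). Price 75.7991; hedge Δ=1.6338, bond B=-57.1260.
  t=0,j=0: stock 72.0000 → up 81.3600 (V=75.7991), down 57.6000 (V=31.4193). Price 59.8096; hedge Δ=1.8678, bond B=-74.6745.
Self-financing check: at every node Δ·S+B equals the discounted successor values.

(0,0): Delta=1.8678 Bond=-74.6745
(1,0): Delta=2.5290 Bond=-114.2520
(1,1): Delta=1.6338 Bond=-57.1260
(2,0): Delta=0.0000 Bond=0.0000
(2,1): Delta=3.4242 Bond=-174.8056
(2,2): Delta=1.0000 Bond=0.0000
V0=59.8096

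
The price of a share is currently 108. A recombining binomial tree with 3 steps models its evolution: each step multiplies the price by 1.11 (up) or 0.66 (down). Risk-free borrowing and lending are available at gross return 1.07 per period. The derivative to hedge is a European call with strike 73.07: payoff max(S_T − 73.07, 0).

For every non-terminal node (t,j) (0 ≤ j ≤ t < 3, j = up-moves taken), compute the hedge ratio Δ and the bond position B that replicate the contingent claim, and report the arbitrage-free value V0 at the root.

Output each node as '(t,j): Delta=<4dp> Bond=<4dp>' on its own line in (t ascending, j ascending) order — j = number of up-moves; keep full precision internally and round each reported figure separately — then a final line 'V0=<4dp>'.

(0,0): Delta=0.9363 Bond=-52.3754
(1,0): Delta=0.3917 Bond=-17.2206
(1,1): Delta=0.9679 Bond=-59.8291
(2,0): Delta=0.0000 Bond=0.0000
(2,1): Delta=0.4144 Bond=-20.2237
(2,2): Delta=1.0000 Bond=-68.2897
V0=48.7448

Risk-neutral probability p* = (R−d)/(u−d) = (1.07−0.66)/(1.11−0.66) = 0.9111.
Payoff layer (t=3): V(3,0)=0.0000, V(3,1)=0.0000, V(3,2)=14.7541, V(3,3)=74.6341
(2,0): S=47.0448. Δ = (V_up−V_dn)/(S_up−S_dn) = (0.0000−0.0000)/(52.2197−31.0496) = 0.0000. V = [p*·0.0000 + (1−p*)·0.0000]/1.07 = 0.0000. B = V − Δ·S = 0.0000.
(2,1): S=79.1208. Δ = (V_up−V_dn)/(S_up−S_dn) = (14.7541−0.0000)/(87.8241−52.2197) = 0.4144. V = [p*·14.7541 + (1−p*)·0.0000]/1.07 = 12.5632. B = V − Δ·S = -20.2237.
(2,2): S=133.0668. Δ = (V_up−V_dn)/(S_up−S_dn) = (74.6341−14.7541)/(147.7041−87.8241) = 1.0000. V = [p*·74.6341 + (1−p*)·14.7541]/1.07 = 64.7771. B = V − Δ·S = -68.2897.
(1,0): S=71.2800. Δ = (V_up−V_dn)/(S_up−S_dn) = (12.5632−0.0000)/(79.1208−47.0448) = 0.3917. V = [p*·12.5632 + (1−p*)·0.0000]/1.07 = 10.6976. B = V − Δ·S = -17.2206.
(1,1): S=119.8800. Δ = (V_up−V_dn)/(S_up−S_dn) = (64.7771−12.5632)/(133.0668−79.1208) = 0.9679. V = [p*·64.7771 + (1−p*)·12.5632]/1.07 = 56.2017. B = V − Δ·S = -59.8291.
(0,0): S=108.0000. Δ = (V_up−V_dn)/(S_up−S_dn) = (56.2017−10.6976)/(119.8800−71.2800) = 0.9363. V = [p*·56.2017 + (1−p*)·10.6976]/1.07 = 48.7448. B = V − Δ·S = -52.3754.
Check: Δ(0,0)·S0 + B(0,0) = 48.7448 = V0.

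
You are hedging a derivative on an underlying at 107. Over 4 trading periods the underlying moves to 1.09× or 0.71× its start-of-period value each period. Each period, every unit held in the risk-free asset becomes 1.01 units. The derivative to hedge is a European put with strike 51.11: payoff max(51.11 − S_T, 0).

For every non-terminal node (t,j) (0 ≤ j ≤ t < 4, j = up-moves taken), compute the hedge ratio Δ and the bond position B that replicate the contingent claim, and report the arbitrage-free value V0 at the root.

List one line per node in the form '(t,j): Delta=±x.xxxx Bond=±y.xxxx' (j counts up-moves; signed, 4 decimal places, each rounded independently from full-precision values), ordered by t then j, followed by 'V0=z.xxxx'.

(0,0): Delta=-0.0267 Bond=3.1686
(1,0): Delta=-0.1276 Bond=10.8672
(1,1): Delta=-0.0092 Bond=1.1558
(2,0): Delta=-0.5052 Bond=31.3416
(2,1): Delta=-0.0620 Bond=5.5450
(2,2): Delta=0.0000 Bond=0.0000
(3,0): Delta=-1.0000 Bond=50.6040
(3,1): Delta=-0.4193 Bond=26.6020
(3,2): Delta=0.0000 Bond=0.0000
(3,3): Delta=0.0000 Bond=0.0000
V0=0.3104

Risk-neutral probability p* = (R−d)/(u−d) = (1.01−0.71)/(1.09−0.71) = 0.7895.
Terminal values V(4,·): V(4,0)=23.9195, V(4,1)=9.3668, V(4,2)=0.0000, V(4,3)=0.0000, V(4,4)=0.0000
Node (3,0) S=38.2965: V=(p*·9.3668+(1−p*)·23.9195)/1.01=12.3075; Δ=(9.3668−23.9195)/(41.7432−27.1905)=-1.0000; B=V−Δ·S=50.6040
Node (3,1) S=58.7932: V=(p*·0.0000+(1−p*)·9.3668)/1.01=1.9524; Δ=(0.0000−9.3668)/(64.0846−41.7432)=-0.4193; B=V−Δ·S=26.6020
Node (3,2) S=90.2600: V=(p*·0.0000+(1−p*)·0.0000)/1.01=0.0000; Δ=(0.0000−0.0000)/(98.3834−64.0846)=0.0000; B=V−Δ·S=0.0000
Node (3,3) S=138.5681: V=(p*·0.0000+(1−p*)·0.0000)/1.01=0.0000; Δ=(0.0000−0.0000)/(151.0392−98.3834)=0.0000; B=V−Δ·S=0.0000
Node (2,0) S=53.9387: V=(p*·1.9524+(1−p*)·12.3075)/1.01=4.0915; Δ=(1.9524−12.3075)/(58.7932−38.2965)=-0.5052; B=V−Δ·S=31.3416
Node (2,1) S=82.8073: V=(p*·0.0000+(1−p*)·1.9524)/1.01=0.4070; Δ=(0.0000−1.9524)/(90.2600−58.7932)=-0.0620; B=V−Δ·S=5.5450
Node (2,2) S=127.1267: V=(p*·0.0000+(1−p*)·0.0000)/1.01=0.0000; Δ=(0.0000−0.0000)/(138.5681−90.2600)=0.0000; B=V−Δ·S=0.0000
Node (1,0) S=75.9700: V=(p*·0.4070+(1−p*)·4.0915)/1.01=1.1710; Δ=(0.4070−4.0915)/(82.8073−53.9387)=-0.1276; B=V−Δ·S=10.8672
Node (1,1) S=116.6300: V=(p*·0.0000+(1−p*)·0.4070)/1.01=0.0848; Δ=(0.0000−0.4070)/(127.1267−82.8073)=-0.0092; B=V−Δ·S=1.1558
Node (0,0) S=107.0000: V=(p*·0.0848+(1−p*)·1.1710)/1.01=0.3104; Δ=(0.0848−1.1710)/(116.6300−75.9700)=-0.0267; B=V−Δ·S=3.1686
Self-financing check: at every node Δ·S+B equals the discounted successor values.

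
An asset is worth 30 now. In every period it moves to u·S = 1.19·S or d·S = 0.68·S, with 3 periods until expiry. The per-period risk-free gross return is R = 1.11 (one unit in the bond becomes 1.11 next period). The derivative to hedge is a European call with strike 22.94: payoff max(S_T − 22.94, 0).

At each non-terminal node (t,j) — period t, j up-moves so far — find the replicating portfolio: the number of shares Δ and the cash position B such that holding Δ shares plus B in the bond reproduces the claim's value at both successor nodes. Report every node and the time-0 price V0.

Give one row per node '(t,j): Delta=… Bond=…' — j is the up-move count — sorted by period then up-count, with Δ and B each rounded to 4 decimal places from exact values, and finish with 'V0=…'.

Under the risk-neutral measure, an up-move has probability p* = (R−d)/(u−d) = 0.8431 and values discount at R = 1.11.
Terminal payoffs: V(3,0)=0.0000, V(3,1)=0.0000, V(3,2)=5.9484, V(3,3)=27.6148
(2,0): S=13.8720. Δ = (V_up−V_dn)/(S_up−S_dn) = (0.0000−0.0000)/(16.5077−9.4330) = 0.0000. V = [p*·0.0000 + (1−p*)·0.0000]/1.11 = 0.0000. B = V − Δ·S = 0.0000.
(2,1): S=24.2760. Δ = (V_up−V_dn)/(S_up−S_dn) = (5.9484−0.0000)/(28.8884−16.5077) = 0.4805. V = [p*·5.9484 + (1−p*)·0.0000]/1.11 = 4.5183. B = V − Δ·S = -7.1453.
(2,2): S=42.4830. Δ = (V_up−V_dn)/(S_up−S_dn) = (27.6148−5.9484)/(50.5548−28.8884) = 1.0000. V = [p*·27.6148 + (1−p*)·5.9484]/1.11 = 21.8163. B = V − Δ·S = -20.6667.
(1,0): S=20.4000. Δ = (V_up−V_dn)/(S_up−S_dn) = (4.5183−0.0000)/(24.2760−13.8720) = 0.4343. V = [p*·4.5183 + (1−p*)·0.0000]/1.11 = 3.4321. B = V − Δ·S = -5.4274.
(1,1): S=35.7000. Δ = (V_up−V_dn)/(S_up−S_dn) = (21.8163−4.5183)/(42.4830−24.2760) = 0.9501. V = [p*·21.8163 + (1−p*)·4.5183]/1.11 = 17.2098. B = V − Δ·S = -16.7078.
(0,0): S=30.0000. Δ = (V_up−V_dn)/(S_up−S_dn) = (17.2098−3.4321)/(35.7000−20.4000) = 0.9005. V = [p*·17.2098 + (1−p*)·3.4321]/1.11 = 13.5573. B = V − Δ·S = -13.4580.
Root portfolio cost Δ·30+B reproduces V0=13.5573.

(0,0): Delta=0.9005 Bond=-13.4580
(1,0): Delta=0.4343 Bond=-5.4274
(1,1): Delta=0.9501 Bond=-16.7078
(2,0): Delta=0.0000 Bond=0.0000
(2,1): Delta=0.4805 Bond=-7.1453
(2,2): Delta=1.0000 Bond=-20.6667
V0=13.5573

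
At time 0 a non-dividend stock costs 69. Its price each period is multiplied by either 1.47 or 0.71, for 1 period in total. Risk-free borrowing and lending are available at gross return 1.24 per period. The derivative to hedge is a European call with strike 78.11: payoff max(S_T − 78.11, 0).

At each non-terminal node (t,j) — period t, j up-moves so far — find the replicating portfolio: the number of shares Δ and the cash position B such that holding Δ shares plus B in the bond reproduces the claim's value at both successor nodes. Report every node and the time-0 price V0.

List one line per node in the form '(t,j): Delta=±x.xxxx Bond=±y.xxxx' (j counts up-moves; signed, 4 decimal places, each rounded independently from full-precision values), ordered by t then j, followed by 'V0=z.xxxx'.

The replicating-portfolio and risk-neutral prices coincide; use p* = (1.24−0.71)/(1.47−0.71) = 0.6974 for the latter.
Terminal payoffs: V(1,0)=0.0000, V(1,1)=23.3200
  t=0,j=0: stock 69.0000 → up 101.4300 (V=23.3200), down 48.9900 (V=0.0000). Price 13.1150; hedge Δ=0.4447, bond B=-17.5692.
Check: Δ(0,0)·S0 + B(0,0) = 13.1150 = V0.

(0,0): Delta=0.4447 Bond=-17.5692
V0=13.1150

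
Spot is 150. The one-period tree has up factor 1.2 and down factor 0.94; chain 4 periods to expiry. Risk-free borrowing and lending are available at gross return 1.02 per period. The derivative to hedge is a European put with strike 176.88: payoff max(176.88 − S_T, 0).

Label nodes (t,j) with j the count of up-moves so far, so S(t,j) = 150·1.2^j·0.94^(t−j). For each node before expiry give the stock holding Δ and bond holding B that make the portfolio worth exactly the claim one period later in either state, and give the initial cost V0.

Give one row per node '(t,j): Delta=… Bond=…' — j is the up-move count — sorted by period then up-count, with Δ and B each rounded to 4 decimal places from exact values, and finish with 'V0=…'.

(0,0): Delta=-0.5523 Bond=105.8631
(1,0): Delta=-0.7128 Bond=130.6101
(1,1): Delta=-0.2695 Bond=57.0634
(2,0): Delta=-0.8776 Bond=155.0663
(2,1): Delta=-0.4224 Bond=84.0735
(2,2): Delta=0.0000 Bond=0.0000
(3,0): Delta=-1.0000 Bond=173.4118
(3,1): Delta=-0.6620 Bond=123.8682
(3,2): Delta=0.0000 Bond=0.0000
(3,3): Delta=0.0000 Bond=0.0000
V0=23.0124

Under the risk-neutral measure, an up-move has probability p* = (R−d)/(u−d) = 0.3077 and values discount at R = 1.02.
Terminal values V(4,·): V(4,0)=59.7677, V(4,1)=27.3749, V(4,2)=0.0000, V(4,3)=0.0000, V(4,4)=0.0000
  t=3,j=0: stock 124.5876 → up 149.5051 (V=27.3749), down 117.1123 (V=59.7677). Price 48.8242; hedge Δ=-1.0000, bond B=173.4118.
  t=3,j=1: stock 159.0480 → up 190.8576 (V=0.0000), down 149.5051 (V=27.3749). Price 18.5802; hedge Δ=-0.6620, bond B=123.8682.
  t=3,j=2: stock 203.0400 → up 243.6480 (V=0.0000), down 190.8576 (V=0.0000). Price 0.0000; hedge Δ=0.0000, bond B=0.0000.
  t=3,j=3: stock 259.2000 → up 311.0400 (V=0.0000), down 243.6480 (V=0.0000). Price 0.0000; hedge Δ=0.0000, bond B=0.0000.
  t=2,j=0: stock 132.5400 → up 159.0480 (V=18.5802), down 124.5876 (V=48.8242). Price 38.7435; hedge Δ=-0.8776, bond B=155.0663.
  t=2,j=1: stock 169.2000 → up 203.0400 (V=0.0000), down 159.0480 (V=18.5802). Price 12.6110; hedge Δ=-0.4224, bond B=84.0735.
  t=2,j=2: stock 216.0000 → up 259.2000 (V=0.0000), down 203.0400 (V=0.0000). Price 0.0000; hedge Δ=0.0000, bond B=0.0000.
  t=1,j=0: stock 141.0000 → up 169.2000 (V=12.6110), down 132.5400 (V=38.7435). Price 30.1007; hedge Δ=-0.7128, bond B=130.6101.
  t=1,j=1: stock 180.0000 → up 216.0000 (V=0.0000), down 169.2000 (V=12.6110). Price 8.5595; hedge Δ=-0.2695, bond B=57.0634.
  t=0,j=0: stock 150.0000 → up 180.0000 (V=8.5595), down 141.0000 (V=30.1007). Price 23.0124; hedge Δ=-0.5523, bond B=105.8631.
Root portfolio cost Δ·150+B reproduces V0=23.0124.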